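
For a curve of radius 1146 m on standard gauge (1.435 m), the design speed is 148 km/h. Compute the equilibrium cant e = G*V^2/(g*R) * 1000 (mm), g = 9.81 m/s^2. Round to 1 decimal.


Convert speed: V = 148 / 3.6 = 41.1111 m/s
Apply formula: e = 1.435 * 41.1111^2 / (9.81 * 1146)
e = 1.435 * 1690.1235 / 11242.26
e = 0.215733 m = 215.7 mm

215.7


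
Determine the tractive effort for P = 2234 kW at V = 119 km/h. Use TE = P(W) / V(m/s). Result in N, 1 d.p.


Convert: P = 2234 kW = 2234000 W
V = 119 / 3.6 = 33.0556 m/s
TE = 2234000 / 33.0556
TE = 67583.2 N

67583.2


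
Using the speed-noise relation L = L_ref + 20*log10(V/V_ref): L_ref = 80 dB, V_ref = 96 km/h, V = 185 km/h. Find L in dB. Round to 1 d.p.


V/V_ref = 185 / 96 = 1.927083
log10(1.927083) = 0.2849
20 * 0.2849 = 5.698
L = 80 + 5.698 = 85.7 dB

85.7


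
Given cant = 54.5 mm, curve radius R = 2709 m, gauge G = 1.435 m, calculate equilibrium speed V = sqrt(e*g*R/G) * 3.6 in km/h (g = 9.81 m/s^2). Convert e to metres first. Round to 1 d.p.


Convert cant: e = 54.5 mm = 0.0545 m
V_ms = sqrt(0.0545 * 9.81 * 2709 / 1.435)
V_ms = sqrt(1009.305439) = 31.7696 m/s
V = 31.7696 * 3.6 = 114.4 km/h

114.4


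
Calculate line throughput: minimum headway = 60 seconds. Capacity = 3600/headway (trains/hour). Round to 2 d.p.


Capacity = 3600 / headway
Capacity = 3600 / 60
Capacity = 60.00 trains/hour

60.00


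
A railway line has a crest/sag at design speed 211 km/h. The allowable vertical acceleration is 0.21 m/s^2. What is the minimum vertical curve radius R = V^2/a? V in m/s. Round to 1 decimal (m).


Convert speed: V = 211 / 3.6 = 58.6111 m/s
V^2 = 3435.2623 m^2/s^2
R_v = 3435.2623 / 0.21
R_v = 16358.4 m

16358.4


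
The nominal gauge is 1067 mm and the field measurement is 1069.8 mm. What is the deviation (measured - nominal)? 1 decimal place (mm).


Deviation = measured - nominal
Deviation = 1069.8 - 1067
Deviation = 2.8 mm

2.8


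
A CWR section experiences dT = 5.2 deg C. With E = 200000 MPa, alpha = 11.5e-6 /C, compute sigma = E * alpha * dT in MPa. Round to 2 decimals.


sigma = E * alpha * dT
sigma = 200000 * 11.5e-6 * 5.2
sigma = 2.3 * 5.2
sigma = 11.96 MPa

11.96


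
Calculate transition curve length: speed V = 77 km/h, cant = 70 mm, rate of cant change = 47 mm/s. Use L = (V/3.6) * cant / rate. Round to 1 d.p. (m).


Convert speed: V = 77 / 3.6 = 21.3889 m/s
L = 21.3889 * 70 / 47
L = 1497.2222 / 47
L = 31.9 m

31.9


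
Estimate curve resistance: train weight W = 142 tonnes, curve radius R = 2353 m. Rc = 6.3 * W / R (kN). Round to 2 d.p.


Rc = 6.3 * W / R
Rc = 6.3 * 142 / 2353
Rc = 894.6 / 2353
Rc = 0.38 kN

0.38


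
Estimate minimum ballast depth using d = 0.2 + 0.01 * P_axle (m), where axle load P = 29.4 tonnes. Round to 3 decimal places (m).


d = 0.2 + 0.01 * 29.4
d = 0.2 + 0.294
d = 0.494 m

0.494


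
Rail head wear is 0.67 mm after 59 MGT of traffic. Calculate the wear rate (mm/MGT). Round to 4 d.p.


Wear rate = total wear / cumulative tonnage
Rate = 0.67 / 59
Rate = 0.0114 mm/MGT

0.0114


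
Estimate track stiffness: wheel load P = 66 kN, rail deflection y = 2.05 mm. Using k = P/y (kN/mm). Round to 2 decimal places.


Track stiffness k = P / y
k = 66 / 2.05
k = 32.20 kN/mm

32.20


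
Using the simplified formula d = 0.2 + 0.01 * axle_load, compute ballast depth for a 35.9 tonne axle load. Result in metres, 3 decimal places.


d = 0.2 + 0.01 * 35.9
d = 0.2 + 0.359
d = 0.559 m

0.559


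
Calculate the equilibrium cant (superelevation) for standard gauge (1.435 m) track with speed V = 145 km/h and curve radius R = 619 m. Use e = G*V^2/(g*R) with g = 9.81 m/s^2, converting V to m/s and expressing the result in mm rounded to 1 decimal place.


Convert speed: V = 145 / 3.6 = 40.2778 m/s
Apply formula: e = 1.435 * 40.2778^2 / (9.81 * 619)
e = 1.435 * 1622.2994 / 6072.39
e = 0.383375 m = 383.4 mm

383.4


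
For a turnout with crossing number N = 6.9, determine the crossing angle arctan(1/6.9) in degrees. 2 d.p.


1/N = 1/6.9 = 0.144928
angle = arctan(0.144928) = 0.143925 rad
angle = 0.143925 * 180/pi = 8.25 degrees

8.25


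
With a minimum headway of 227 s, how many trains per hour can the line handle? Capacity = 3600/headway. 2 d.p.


Capacity = 3600 / headway
Capacity = 3600 / 227
Capacity = 15.86 trains/hour

15.86


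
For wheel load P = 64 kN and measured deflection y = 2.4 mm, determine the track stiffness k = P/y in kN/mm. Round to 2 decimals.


Track stiffness k = P / y
k = 64 / 2.4
k = 26.67 kN/mm

26.67


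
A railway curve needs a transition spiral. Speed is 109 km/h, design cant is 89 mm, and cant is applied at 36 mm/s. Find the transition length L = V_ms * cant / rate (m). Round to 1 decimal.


Convert speed: V = 109 / 3.6 = 30.2778 m/s
L = 30.2778 * 89 / 36
L = 2694.7222 / 36
L = 74.9 m

74.9


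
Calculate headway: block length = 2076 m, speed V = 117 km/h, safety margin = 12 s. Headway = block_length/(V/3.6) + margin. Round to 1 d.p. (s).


V = 117 / 3.6 = 32.5 m/s
Block traversal time = 2076 / 32.5 = 63.8769 s
Headway = 63.8769 + 12
Headway = 75.9 s

75.9


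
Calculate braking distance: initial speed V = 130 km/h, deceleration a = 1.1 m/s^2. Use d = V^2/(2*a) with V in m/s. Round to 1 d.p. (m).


Convert speed: V = 130 / 3.6 = 36.1111 m/s
V^2 = 1304.0123
d = 1304.0123 / (2 * 1.1)
d = 1304.0123 / 2.2
d = 592.7 m

592.7


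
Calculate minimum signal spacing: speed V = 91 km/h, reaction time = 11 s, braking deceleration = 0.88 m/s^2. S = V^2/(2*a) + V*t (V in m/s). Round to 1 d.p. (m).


V = 91 / 3.6 = 25.2778 m/s
Braking distance = 25.2778^2 / (2*0.88) = 363.0489 m
Sighting distance = 25.2778 * 11 = 278.0556 m
S = 363.0489 + 278.0556 = 641.1 m

641.1


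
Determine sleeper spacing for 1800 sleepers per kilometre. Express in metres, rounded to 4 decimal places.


Spacing = 1000 m / number of sleepers
Spacing = 1000 / 1800
Spacing = 0.5556 m

0.5556


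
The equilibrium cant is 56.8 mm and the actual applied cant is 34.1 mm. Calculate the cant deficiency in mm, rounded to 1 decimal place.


Cant deficiency = equilibrium cant - actual cant
CD = 56.8 - 34.1
CD = 22.7 mm

22.7


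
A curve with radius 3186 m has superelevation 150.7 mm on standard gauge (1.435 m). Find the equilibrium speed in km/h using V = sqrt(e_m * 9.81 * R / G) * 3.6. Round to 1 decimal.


Convert cant: e = 150.7 mm = 0.1507 m
V_ms = sqrt(0.1507 * 9.81 * 3186 / 1.435)
V_ms = sqrt(3282.283806) = 57.2912 m/s
V = 57.2912 * 3.6 = 206.2 km/h

206.2


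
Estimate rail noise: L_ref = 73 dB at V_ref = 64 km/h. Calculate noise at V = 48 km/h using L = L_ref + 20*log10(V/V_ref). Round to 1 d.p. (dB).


V/V_ref = 48 / 64 = 0.75
log10(0.75) = -0.124939
20 * -0.124939 = -2.4988
L = 73 + -2.4988 = 70.5 dB

70.5


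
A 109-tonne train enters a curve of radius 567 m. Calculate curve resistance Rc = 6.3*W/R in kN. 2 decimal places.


Rc = 6.3 * W / R
Rc = 6.3 * 109 / 567
Rc = 686.7 / 567
Rc = 1.21 kN

1.21


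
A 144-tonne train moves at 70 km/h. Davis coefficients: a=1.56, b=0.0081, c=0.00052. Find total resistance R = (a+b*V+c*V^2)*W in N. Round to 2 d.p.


b*V = 0.0081 * 70 = 0.567
c*V^2 = 0.00052 * 4900 = 2.548
R_per_t = 1.56 + 0.567 + 2.548 = 4.675 N/t
R_total = 4.675 * 144 = 673.20 N

673.20


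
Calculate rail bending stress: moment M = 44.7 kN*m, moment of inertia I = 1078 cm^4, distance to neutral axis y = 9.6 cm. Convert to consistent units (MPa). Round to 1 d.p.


Convert units:
M = 44.7 kN*m = 44700000 N*mm
y = 9.6 cm = 96 mm
I = 1078 cm^4 = 10780000 mm^4
sigma = 44700000 * 96 / 10780000
sigma = 398.1 MPa

398.1


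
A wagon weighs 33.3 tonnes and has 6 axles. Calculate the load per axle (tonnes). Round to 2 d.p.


Load per axle = total weight / number of axles
Load = 33.3 / 6
Load = 5.55 tonnes

5.55


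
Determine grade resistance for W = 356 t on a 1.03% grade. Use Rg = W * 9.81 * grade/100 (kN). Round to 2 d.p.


Rg = W * 9.81 * grade / 100
Rg = 356 * 9.81 * 1.03 / 100
Rg = 3492.36 * 0.0103
Rg = 35.97 kN

35.97


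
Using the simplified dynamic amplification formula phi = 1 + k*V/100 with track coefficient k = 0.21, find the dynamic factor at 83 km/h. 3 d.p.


phi = 1 + k * V / 100
phi = 1 + 0.21 * 83 / 100
phi = 1 + 0.1743
phi = 1.174

1.174


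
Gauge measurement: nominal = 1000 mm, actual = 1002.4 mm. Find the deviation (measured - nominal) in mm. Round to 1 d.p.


Deviation = measured - nominal
Deviation = 1002.4 - 1000
Deviation = 2.4 mm

2.4


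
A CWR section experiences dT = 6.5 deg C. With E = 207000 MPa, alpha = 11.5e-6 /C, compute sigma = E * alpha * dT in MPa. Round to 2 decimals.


sigma = E * alpha * dT
sigma = 207000 * 11.5e-6 * 6.5
sigma = 2.3805 * 6.5
sigma = 15.47 MPa

15.47


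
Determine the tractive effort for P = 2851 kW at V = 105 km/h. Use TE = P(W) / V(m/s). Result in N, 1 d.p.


Convert: P = 2851 kW = 2851000 W
V = 105 / 3.6 = 29.1667 m/s
TE = 2851000 / 29.1667
TE = 97748.6 N

97748.6


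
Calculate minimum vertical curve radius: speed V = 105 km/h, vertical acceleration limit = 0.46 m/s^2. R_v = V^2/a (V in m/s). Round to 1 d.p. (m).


Convert speed: V = 105 / 3.6 = 29.1667 m/s
V^2 = 850.6944 m^2/s^2
R_v = 850.6944 / 0.46
R_v = 1849.3 m

1849.3


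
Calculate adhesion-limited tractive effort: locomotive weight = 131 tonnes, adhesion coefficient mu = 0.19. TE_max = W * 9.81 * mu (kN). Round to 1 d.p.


TE_max = W * g * mu
TE_max = 131 * 9.81 * 0.19
TE_max = 1285.11 * 0.19
TE_max = 244.2 kN

244.2


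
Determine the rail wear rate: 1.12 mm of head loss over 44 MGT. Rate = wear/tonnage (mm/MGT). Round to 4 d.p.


Wear rate = total wear / cumulative tonnage
Rate = 1.12 / 44
Rate = 0.0255 mm/MGT

0.0255


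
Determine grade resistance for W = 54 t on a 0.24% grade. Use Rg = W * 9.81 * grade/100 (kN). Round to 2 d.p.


Rg = W * 9.81 * grade / 100
Rg = 54 * 9.81 * 0.24 / 100
Rg = 529.74 * 0.0024
Rg = 1.27 kN

1.27


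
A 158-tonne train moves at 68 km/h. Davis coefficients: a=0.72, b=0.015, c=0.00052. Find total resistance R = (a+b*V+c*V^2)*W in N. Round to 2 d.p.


b*V = 0.015 * 68 = 1.02
c*V^2 = 0.00052 * 4624 = 2.40448
R_per_t = 0.72 + 1.02 + 2.40448 = 4.14448 N/t
R_total = 4.14448 * 158 = 654.83 N

654.83


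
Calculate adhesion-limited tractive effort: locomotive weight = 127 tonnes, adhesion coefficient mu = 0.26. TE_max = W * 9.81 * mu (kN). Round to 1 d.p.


TE_max = W * g * mu
TE_max = 127 * 9.81 * 0.26
TE_max = 1245.87 * 0.26
TE_max = 323.9 kN

323.9


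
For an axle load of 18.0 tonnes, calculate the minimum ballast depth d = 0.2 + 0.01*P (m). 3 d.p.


d = 0.2 + 0.01 * 18.0
d = 0.2 + 0.18
d = 0.380 m

0.380


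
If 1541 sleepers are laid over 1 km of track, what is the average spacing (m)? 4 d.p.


Spacing = 1000 m / number of sleepers
Spacing = 1000 / 1541
Spacing = 0.6489 m

0.6489


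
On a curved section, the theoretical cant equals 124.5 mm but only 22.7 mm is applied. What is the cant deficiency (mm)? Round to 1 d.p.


Cant deficiency = equilibrium cant - actual cant
CD = 124.5 - 22.7
CD = 101.8 mm

101.8


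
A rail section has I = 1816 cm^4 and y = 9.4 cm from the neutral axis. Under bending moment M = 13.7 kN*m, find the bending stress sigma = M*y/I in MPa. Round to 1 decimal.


Convert units:
M = 13.7 kN*m = 13700000 N*mm
y = 9.4 cm = 94 mm
I = 1816 cm^4 = 18160000 mm^4
sigma = 13700000 * 94 / 18160000
sigma = 70.9 MPa

70.9


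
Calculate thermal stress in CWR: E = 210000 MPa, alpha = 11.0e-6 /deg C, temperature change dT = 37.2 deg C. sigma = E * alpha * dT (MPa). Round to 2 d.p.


sigma = E * alpha * dT
sigma = 210000 * 11.0e-6 * 37.2
sigma = 2.31 * 37.2
sigma = 85.93 MPa

85.93


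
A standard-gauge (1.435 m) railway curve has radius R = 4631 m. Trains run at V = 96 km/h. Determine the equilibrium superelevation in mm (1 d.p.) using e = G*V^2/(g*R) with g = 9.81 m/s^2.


Convert speed: V = 96 / 3.6 = 26.6667 m/s
Apply formula: e = 1.435 * 26.6667^2 / (9.81 * 4631)
e = 1.435 * 711.1111 / 45430.11
e = 0.022462 m = 22.5 mm

22.5


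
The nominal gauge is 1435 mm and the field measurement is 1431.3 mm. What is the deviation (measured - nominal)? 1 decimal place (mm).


Deviation = measured - nominal
Deviation = 1431.3 - 1435
Deviation = -3.7 mm

-3.7


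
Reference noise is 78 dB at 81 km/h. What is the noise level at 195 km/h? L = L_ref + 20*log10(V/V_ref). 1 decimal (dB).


V/V_ref = 195 / 81 = 2.407407
log10(2.407407) = 0.38155
20 * 0.38155 = 7.631
L = 78 + 7.631 = 85.6 dB

85.6


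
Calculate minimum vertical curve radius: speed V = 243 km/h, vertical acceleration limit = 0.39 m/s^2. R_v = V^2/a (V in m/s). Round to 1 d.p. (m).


Convert speed: V = 243 / 3.6 = 67.5 m/s
V^2 = 4556.25 m^2/s^2
R_v = 4556.25 / 0.39
R_v = 11682.7 m

11682.7


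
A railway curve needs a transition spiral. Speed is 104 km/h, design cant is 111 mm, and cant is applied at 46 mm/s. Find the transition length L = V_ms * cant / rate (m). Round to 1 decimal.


Convert speed: V = 104 / 3.6 = 28.8889 m/s
L = 28.8889 * 111 / 46
L = 3206.6667 / 46
L = 69.7 m

69.7


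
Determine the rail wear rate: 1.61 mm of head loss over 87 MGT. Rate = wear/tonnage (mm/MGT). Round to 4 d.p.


Wear rate = total wear / cumulative tonnage
Rate = 1.61 / 87
Rate = 0.0185 mm/MGT

0.0185


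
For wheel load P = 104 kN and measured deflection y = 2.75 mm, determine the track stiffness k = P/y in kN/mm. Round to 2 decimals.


Track stiffness k = P / y
k = 104 / 2.75
k = 37.82 kN/mm

37.82


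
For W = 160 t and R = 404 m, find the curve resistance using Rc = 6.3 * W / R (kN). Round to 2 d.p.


Rc = 6.3 * W / R
Rc = 6.3 * 160 / 404
Rc = 1008.0 / 404
Rc = 2.50 kN

2.50


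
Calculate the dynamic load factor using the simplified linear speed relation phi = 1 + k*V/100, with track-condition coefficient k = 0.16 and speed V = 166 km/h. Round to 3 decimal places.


phi = 1 + k * V / 100
phi = 1 + 0.16 * 166 / 100
phi = 1 + 0.2656
phi = 1.266

1.266


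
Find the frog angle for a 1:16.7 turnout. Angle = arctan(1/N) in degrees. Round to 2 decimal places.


1/N = 1/16.7 = 0.05988
angle = arctan(0.05988) = 0.059809 rad
angle = 0.059809 * 180/pi = 3.43 degrees

3.43


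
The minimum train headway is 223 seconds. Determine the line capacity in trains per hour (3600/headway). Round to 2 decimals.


Capacity = 3600 / headway
Capacity = 3600 / 223
Capacity = 16.14 trains/hour

16.14


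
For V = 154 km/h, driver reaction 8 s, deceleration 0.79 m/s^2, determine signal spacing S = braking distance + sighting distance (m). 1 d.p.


V = 154 / 3.6 = 42.7778 m/s
Braking distance = 42.7778^2 / (2*0.79) = 1158.1888 m
Sighting distance = 42.7778 * 8 = 342.2222 m
S = 1158.1888 + 342.2222 = 1500.4 m

1500.4


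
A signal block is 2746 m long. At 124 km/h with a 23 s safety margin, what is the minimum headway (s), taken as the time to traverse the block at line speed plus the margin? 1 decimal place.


V = 124 / 3.6 = 34.4444 m/s
Block traversal time = 2746 / 34.4444 = 79.7226 s
Headway = 79.7226 + 23
Headway = 102.7 s

102.7


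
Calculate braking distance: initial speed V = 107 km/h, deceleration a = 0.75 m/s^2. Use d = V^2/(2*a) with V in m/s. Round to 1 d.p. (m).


Convert speed: V = 107 / 3.6 = 29.7222 m/s
V^2 = 883.4105
d = 883.4105 / (2 * 0.75)
d = 883.4105 / 1.5
d = 588.9 m

588.9


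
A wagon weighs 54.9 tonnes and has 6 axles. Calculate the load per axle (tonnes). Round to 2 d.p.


Load per axle = total weight / number of axles
Load = 54.9 / 6
Load = 9.15 tonnes

9.15


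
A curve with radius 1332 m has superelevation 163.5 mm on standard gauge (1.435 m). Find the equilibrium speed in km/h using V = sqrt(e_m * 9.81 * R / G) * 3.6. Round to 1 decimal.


Convert cant: e = 163.5 mm = 0.1635 m
V_ms = sqrt(0.1635 * 9.81 * 1332 / 1.435)
V_ms = sqrt(1488.809352) = 38.5851 m/s
V = 38.5851 * 3.6 = 138.9 km/h

138.9


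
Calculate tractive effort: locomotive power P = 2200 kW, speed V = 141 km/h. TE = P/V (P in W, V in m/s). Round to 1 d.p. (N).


Convert: P = 2200 kW = 2200000 W
V = 141 / 3.6 = 39.1667 m/s
TE = 2200000 / 39.1667
TE = 56170.2 N

56170.2


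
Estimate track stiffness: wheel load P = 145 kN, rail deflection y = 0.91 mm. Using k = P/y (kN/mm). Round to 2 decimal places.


Track stiffness k = P / y
k = 145 / 0.91
k = 159.34 kN/mm

159.34


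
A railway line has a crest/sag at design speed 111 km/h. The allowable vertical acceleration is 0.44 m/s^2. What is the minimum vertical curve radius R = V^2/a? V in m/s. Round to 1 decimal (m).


Convert speed: V = 111 / 3.6 = 30.8333 m/s
V^2 = 950.6944 m^2/s^2
R_v = 950.6944 / 0.44
R_v = 2160.7 m

2160.7


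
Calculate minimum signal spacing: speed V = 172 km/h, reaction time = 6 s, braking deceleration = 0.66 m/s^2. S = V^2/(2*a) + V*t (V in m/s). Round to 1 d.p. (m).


V = 172 / 3.6 = 47.7778 m/s
Braking distance = 47.7778^2 / (2*0.66) = 1729.3303 m
Sighting distance = 47.7778 * 6 = 286.6667 m
S = 1729.3303 + 286.6667 = 2016.0 m

2016.0


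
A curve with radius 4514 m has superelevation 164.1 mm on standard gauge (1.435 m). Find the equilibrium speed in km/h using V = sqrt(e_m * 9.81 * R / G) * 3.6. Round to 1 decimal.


Convert cant: e = 164.1 mm = 0.1641 m
V_ms = sqrt(0.1641 * 9.81 * 4514 / 1.435)
V_ms = sqrt(5063.924734) = 71.1613 m/s
V = 71.1613 * 3.6 = 256.2 km/h

256.2


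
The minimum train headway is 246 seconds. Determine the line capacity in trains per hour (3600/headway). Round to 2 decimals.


Capacity = 3600 / headway
Capacity = 3600 / 246
Capacity = 14.63 trains/hour

14.63


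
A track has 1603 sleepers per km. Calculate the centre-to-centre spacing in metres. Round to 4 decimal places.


Spacing = 1000 m / number of sleepers
Spacing = 1000 / 1603
Spacing = 0.6238 m

0.6238


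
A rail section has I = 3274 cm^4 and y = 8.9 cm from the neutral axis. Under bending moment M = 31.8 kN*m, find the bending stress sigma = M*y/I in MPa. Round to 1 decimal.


Convert units:
M = 31.8 kN*m = 31800000 N*mm
y = 8.9 cm = 89 mm
I = 3274 cm^4 = 32740000 mm^4
sigma = 31800000 * 89 / 32740000
sigma = 86.4 MPa

86.4


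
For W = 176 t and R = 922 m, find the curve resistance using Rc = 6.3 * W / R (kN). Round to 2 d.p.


Rc = 6.3 * W / R
Rc = 6.3 * 176 / 922
Rc = 1108.8 / 922
Rc = 1.20 kN

1.20


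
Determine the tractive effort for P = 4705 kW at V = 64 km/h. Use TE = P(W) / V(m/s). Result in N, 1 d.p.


Convert: P = 4705 kW = 4705000 W
V = 64 / 3.6 = 17.7778 m/s
TE = 4705000 / 17.7778
TE = 264656.3 N

264656.3


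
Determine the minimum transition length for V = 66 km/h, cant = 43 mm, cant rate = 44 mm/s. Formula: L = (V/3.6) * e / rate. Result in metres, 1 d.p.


Convert speed: V = 66 / 3.6 = 18.3333 m/s
L = 18.3333 * 43 / 44
L = 788.3333 / 44
L = 17.9 m

17.9


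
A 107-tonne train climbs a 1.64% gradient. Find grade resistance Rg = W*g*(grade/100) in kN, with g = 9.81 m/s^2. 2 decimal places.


Rg = W * 9.81 * grade / 100
Rg = 107 * 9.81 * 1.64 / 100
Rg = 1049.67 * 0.0164
Rg = 17.21 kN

17.21


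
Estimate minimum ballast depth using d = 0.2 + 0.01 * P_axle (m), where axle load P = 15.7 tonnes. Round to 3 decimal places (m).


d = 0.2 + 0.01 * 15.7
d = 0.2 + 0.157
d = 0.357 m

0.357


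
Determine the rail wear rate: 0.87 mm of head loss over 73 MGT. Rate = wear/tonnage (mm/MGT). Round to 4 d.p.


Wear rate = total wear / cumulative tonnage
Rate = 0.87 / 73
Rate = 0.0119 mm/MGT

0.0119


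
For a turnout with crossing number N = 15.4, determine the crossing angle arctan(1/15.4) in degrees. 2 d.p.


1/N = 1/15.4 = 0.064935
angle = arctan(0.064935) = 0.064844 rad
angle = 0.064844 * 180/pi = 3.72 degrees

3.72


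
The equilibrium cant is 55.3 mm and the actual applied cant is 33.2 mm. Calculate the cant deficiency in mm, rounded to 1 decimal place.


Cant deficiency = equilibrium cant - actual cant
CD = 55.3 - 33.2
CD = 22.1 mm

22.1


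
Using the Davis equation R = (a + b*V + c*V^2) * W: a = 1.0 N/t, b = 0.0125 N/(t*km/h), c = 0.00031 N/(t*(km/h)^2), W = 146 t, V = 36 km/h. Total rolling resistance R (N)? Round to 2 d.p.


b*V = 0.0125 * 36 = 0.45
c*V^2 = 0.00031 * 1296 = 0.40176
R_per_t = 1.0 + 0.45 + 0.40176 = 1.85176 N/t
R_total = 1.85176 * 146 = 270.36 N

270.36


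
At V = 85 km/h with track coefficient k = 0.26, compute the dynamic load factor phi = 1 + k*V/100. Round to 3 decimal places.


phi = 1 + k * V / 100
phi = 1 + 0.26 * 85 / 100
phi = 1 + 0.221
phi = 1.221

1.221


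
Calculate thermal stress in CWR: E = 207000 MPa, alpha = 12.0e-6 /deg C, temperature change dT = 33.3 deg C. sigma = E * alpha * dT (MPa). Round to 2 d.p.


sigma = E * alpha * dT
sigma = 207000 * 12.0e-6 * 33.3
sigma = 2.484 * 33.3
sigma = 82.72 MPa

82.72


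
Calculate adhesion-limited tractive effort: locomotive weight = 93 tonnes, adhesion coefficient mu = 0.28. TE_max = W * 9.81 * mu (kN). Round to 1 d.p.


TE_max = W * g * mu
TE_max = 93 * 9.81 * 0.28
TE_max = 912.33 * 0.28
TE_max = 255.5 kN

255.5


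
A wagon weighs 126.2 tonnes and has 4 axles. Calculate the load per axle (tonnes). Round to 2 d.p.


Load per axle = total weight / number of axles
Load = 126.2 / 4
Load = 31.55 tonnes

31.55


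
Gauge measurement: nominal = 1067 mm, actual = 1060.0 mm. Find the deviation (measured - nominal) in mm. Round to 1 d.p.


Deviation = measured - nominal
Deviation = 1060.0 - 1067
Deviation = -7.0 mm

-7.0


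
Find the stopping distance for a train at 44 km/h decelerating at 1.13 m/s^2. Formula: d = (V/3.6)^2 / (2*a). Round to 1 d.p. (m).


Convert speed: V = 44 / 3.6 = 12.2222 m/s
V^2 = 149.3827
d = 149.3827 / (2 * 1.13)
d = 149.3827 / 2.26
d = 66.1 m

66.1


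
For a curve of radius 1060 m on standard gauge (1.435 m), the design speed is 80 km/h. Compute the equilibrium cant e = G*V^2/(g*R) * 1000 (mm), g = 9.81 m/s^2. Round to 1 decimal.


Convert speed: V = 80 / 3.6 = 22.2222 m/s
Apply formula: e = 1.435 * 22.2222^2 / (9.81 * 1060)
e = 1.435 * 493.8272 / 10398.6
e = 0.068148 m = 68.1 mm

68.1


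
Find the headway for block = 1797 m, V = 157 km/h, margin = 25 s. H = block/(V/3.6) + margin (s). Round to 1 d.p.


V = 157 / 3.6 = 43.6111 m/s
Block traversal time = 1797 / 43.6111 = 41.2051 s
Headway = 41.2051 + 25
Headway = 66.2 s

66.2


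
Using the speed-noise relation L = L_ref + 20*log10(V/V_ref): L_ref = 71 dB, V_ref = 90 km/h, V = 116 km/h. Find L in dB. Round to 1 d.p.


V/V_ref = 116 / 90 = 1.288889
log10(1.288889) = 0.110215
20 * 0.110215 = 2.2043
L = 71 + 2.2043 = 73.2 dB

73.2


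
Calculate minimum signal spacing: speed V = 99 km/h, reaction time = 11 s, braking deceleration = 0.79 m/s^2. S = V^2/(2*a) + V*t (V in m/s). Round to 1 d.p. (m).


V = 99 / 3.6 = 27.5 m/s
Braking distance = 27.5^2 / (2*0.79) = 478.6392 m
Sighting distance = 27.5 * 11 = 302.5 m
S = 478.6392 + 302.5 = 781.1 m

781.1


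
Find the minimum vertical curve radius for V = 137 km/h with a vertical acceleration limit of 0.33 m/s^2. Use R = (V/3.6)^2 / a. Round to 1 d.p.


Convert speed: V = 137 / 3.6 = 38.0556 m/s
V^2 = 1448.2253 m^2/s^2
R_v = 1448.2253 / 0.33
R_v = 4388.6 m

4388.6


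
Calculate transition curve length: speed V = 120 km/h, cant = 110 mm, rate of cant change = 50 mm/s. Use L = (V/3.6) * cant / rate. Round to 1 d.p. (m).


Convert speed: V = 120 / 3.6 = 33.3333 m/s
L = 33.3333 * 110 / 50
L = 3666.6667 / 50
L = 73.3 m

73.3


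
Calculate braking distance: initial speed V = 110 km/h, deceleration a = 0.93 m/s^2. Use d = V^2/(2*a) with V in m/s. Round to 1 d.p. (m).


Convert speed: V = 110 / 3.6 = 30.5556 m/s
V^2 = 933.642
d = 933.642 / (2 * 0.93)
d = 933.642 / 1.86
d = 502.0 m

502.0


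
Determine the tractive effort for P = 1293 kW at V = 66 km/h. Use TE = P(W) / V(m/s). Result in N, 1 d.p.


Convert: P = 1293 kW = 1293000 W
V = 66 / 3.6 = 18.3333 m/s
TE = 1293000 / 18.3333
TE = 70527.3 N

70527.3


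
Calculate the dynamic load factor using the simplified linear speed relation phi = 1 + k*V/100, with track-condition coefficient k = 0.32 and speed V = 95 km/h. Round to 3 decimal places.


phi = 1 + k * V / 100
phi = 1 + 0.32 * 95 / 100
phi = 1 + 0.304
phi = 1.304

1.304


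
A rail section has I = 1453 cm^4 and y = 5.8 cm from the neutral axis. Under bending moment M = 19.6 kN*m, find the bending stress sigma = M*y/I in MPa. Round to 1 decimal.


Convert units:
M = 19.6 kN*m = 19600000 N*mm
y = 5.8 cm = 58 mm
I = 1453 cm^4 = 14530000 mm^4
sigma = 19600000 * 58 / 14530000
sigma = 78.2 MPa

78.2


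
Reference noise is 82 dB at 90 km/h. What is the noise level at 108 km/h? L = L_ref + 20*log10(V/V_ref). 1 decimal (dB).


V/V_ref = 108 / 90 = 1.2
log10(1.2) = 0.079181
20 * 0.079181 = 1.5836
L = 82 + 1.5836 = 83.6 dB

83.6


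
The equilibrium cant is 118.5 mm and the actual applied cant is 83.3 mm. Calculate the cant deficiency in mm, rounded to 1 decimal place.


Cant deficiency = equilibrium cant - actual cant
CD = 118.5 - 83.3
CD = 35.2 mm

35.2


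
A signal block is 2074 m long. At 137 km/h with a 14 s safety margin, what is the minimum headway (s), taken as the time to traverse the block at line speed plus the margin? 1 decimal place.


V = 137 / 3.6 = 38.0556 m/s
Block traversal time = 2074 / 38.0556 = 54.4993 s
Headway = 54.4993 + 14
Headway = 68.5 s

68.5


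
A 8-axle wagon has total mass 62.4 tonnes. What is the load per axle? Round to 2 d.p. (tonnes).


Load per axle = total weight / number of axles
Load = 62.4 / 8
Load = 7.80 tonnes

7.80


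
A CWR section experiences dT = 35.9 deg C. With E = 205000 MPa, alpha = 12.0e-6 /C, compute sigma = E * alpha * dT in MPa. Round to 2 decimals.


sigma = E * alpha * dT
sigma = 205000 * 12.0e-6 * 35.9
sigma = 2.46 * 35.9
sigma = 88.31 MPa

88.31


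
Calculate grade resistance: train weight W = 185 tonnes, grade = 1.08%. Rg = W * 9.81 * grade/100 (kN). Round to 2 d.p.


Rg = W * 9.81 * grade / 100
Rg = 185 * 9.81 * 1.08 / 100
Rg = 1814.85 * 0.0108
Rg = 19.60 kN

19.60


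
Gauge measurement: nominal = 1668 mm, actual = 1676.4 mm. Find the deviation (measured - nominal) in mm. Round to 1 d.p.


Deviation = measured - nominal
Deviation = 1676.4 - 1668
Deviation = 8.4 mm

8.4


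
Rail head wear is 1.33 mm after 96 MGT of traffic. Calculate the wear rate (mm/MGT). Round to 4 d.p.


Wear rate = total wear / cumulative tonnage
Rate = 1.33 / 96
Rate = 0.0139 mm/MGT

0.0139


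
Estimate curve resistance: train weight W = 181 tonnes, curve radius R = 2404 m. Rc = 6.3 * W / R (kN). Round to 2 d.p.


Rc = 6.3 * W / R
Rc = 6.3 * 181 / 2404
Rc = 1140.3 / 2404
Rc = 0.47 kN

0.47


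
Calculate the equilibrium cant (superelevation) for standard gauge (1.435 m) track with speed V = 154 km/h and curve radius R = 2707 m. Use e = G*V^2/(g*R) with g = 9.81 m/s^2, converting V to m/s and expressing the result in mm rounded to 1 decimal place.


Convert speed: V = 154 / 3.6 = 42.7778 m/s
Apply formula: e = 1.435 * 42.7778^2 / (9.81 * 2707)
e = 1.435 * 1829.9383 / 26555.67
e = 0.098885 m = 98.9 mm

98.9


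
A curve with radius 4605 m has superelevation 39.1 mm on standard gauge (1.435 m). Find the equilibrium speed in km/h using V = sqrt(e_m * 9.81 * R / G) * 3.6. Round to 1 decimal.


Convert cant: e = 39.1 mm = 0.0391 m
V_ms = sqrt(0.0391 * 9.81 * 4605 / 1.435)
V_ms = sqrt(1230.902059) = 35.0842 m/s
V = 35.0842 * 3.6 = 126.3 km/h

126.3


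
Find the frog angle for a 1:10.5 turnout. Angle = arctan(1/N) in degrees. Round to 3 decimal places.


1/N = 1/10.5 = 0.095238
angle = arctan(0.095238) = 0.094952 rad
angle = 0.094952 * 180/pi = 5.440 degrees

5.440


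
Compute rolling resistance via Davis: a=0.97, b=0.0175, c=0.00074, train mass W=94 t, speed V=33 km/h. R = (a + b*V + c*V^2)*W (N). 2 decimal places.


b*V = 0.0175 * 33 = 0.5775
c*V^2 = 0.00074 * 1089 = 0.80586
R_per_t = 0.97 + 0.5775 + 0.80586 = 2.35336 N/t
R_total = 2.35336 * 94 = 221.22 N

221.22


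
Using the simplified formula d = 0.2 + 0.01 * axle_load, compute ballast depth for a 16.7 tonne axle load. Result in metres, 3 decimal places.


d = 0.2 + 0.01 * 16.7
d = 0.2 + 0.167
d = 0.367 m

0.367


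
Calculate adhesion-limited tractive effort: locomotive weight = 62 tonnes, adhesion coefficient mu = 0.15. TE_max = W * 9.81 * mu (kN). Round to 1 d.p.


TE_max = W * g * mu
TE_max = 62 * 9.81 * 0.15
TE_max = 608.22 * 0.15
TE_max = 91.2 kN

91.2


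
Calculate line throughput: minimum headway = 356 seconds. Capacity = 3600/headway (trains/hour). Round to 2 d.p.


Capacity = 3600 / headway
Capacity = 3600 / 356
Capacity = 10.11 trains/hour

10.11


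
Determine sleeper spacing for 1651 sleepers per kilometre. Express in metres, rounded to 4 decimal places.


Spacing = 1000 m / number of sleepers
Spacing = 1000 / 1651
Spacing = 0.6057 m

0.6057


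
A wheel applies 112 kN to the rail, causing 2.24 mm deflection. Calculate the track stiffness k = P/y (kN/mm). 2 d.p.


Track stiffness k = P / y
k = 112 / 2.24
k = 50.00 kN/mm

50.00


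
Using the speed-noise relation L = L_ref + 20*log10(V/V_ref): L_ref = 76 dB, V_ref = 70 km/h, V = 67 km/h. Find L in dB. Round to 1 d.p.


V/V_ref = 67 / 70 = 0.957143
log10(0.957143) = -0.019023
20 * -0.019023 = -0.3805
L = 76 + -0.3805 = 75.6 dB

75.6


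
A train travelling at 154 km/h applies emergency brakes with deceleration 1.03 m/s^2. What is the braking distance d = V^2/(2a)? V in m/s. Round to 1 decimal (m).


Convert speed: V = 154 / 3.6 = 42.7778 m/s
V^2 = 1829.9383
d = 1829.9383 / (2 * 1.03)
d = 1829.9383 / 2.06
d = 888.3 m

888.3


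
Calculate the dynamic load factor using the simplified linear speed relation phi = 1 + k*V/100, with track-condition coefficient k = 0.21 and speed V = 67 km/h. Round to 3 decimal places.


phi = 1 + k * V / 100
phi = 1 + 0.21 * 67 / 100
phi = 1 + 0.1407
phi = 1.141

1.141


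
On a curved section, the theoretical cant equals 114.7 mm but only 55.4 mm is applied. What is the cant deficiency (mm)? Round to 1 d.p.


Cant deficiency = equilibrium cant - actual cant
CD = 114.7 - 55.4
CD = 59.3 mm

59.3


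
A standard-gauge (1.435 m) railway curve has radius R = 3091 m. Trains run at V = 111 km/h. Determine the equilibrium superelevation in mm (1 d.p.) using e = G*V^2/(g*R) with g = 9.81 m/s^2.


Convert speed: V = 111 / 3.6 = 30.8333 m/s
Apply formula: e = 1.435 * 30.8333^2 / (9.81 * 3091)
e = 1.435 * 950.6944 / 30322.71
e = 0.044991 m = 45.0 mm

45.0


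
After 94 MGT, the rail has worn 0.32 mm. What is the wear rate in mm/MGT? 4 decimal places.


Wear rate = total wear / cumulative tonnage
Rate = 0.32 / 94
Rate = 0.0034 mm/MGT

0.0034


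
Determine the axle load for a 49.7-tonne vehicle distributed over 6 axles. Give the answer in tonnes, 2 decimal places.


Load per axle = total weight / number of axles
Load = 49.7 / 6
Load = 8.28 tonnes

8.28


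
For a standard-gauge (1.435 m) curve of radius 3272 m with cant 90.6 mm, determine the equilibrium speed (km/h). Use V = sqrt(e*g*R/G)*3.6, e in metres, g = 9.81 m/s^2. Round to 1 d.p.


Convert cant: e = 90.6 mm = 0.0906 m
V_ms = sqrt(0.0906 * 9.81 * 3272 / 1.435)
V_ms = sqrt(2026.555953) = 45.0173 m/s
V = 45.0173 * 3.6 = 162.1 km/h

162.1


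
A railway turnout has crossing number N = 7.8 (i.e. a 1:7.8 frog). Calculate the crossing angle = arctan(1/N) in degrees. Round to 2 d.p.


1/N = 1/7.8 = 0.128205
angle = arctan(0.128205) = 0.12751 rad
angle = 0.12751 * 180/pi = 7.31 degrees

7.31


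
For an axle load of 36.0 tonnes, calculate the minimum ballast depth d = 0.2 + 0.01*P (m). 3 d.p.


d = 0.2 + 0.01 * 36.0
d = 0.2 + 0.36
d = 0.560 m

0.560


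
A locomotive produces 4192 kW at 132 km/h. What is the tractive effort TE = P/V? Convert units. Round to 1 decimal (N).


Convert: P = 4192 kW = 4192000 W
V = 132 / 3.6 = 36.6667 m/s
TE = 4192000 / 36.6667
TE = 114327.3 N

114327.3


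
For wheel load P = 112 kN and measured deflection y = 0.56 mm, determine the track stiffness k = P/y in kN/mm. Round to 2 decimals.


Track stiffness k = P / y
k = 112 / 0.56
k = 200.00 kN/mm

200.00


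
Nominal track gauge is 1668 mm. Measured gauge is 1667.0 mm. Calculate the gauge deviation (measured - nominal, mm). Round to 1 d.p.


Deviation = measured - nominal
Deviation = 1667.0 - 1668
Deviation = -1.0 mm

-1.0


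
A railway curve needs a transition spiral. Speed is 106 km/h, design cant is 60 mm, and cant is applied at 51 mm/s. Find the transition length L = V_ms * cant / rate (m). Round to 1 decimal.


Convert speed: V = 106 / 3.6 = 29.4444 m/s
L = 29.4444 * 60 / 51
L = 1766.6667 / 51
L = 34.6 m

34.6


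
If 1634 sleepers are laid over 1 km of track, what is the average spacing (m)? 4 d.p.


Spacing = 1000 m / number of sleepers
Spacing = 1000 / 1634
Spacing = 0.6120 m

0.6120


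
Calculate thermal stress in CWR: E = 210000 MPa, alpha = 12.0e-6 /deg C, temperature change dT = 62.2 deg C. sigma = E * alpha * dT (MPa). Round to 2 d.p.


sigma = E * alpha * dT
sigma = 210000 * 12.0e-6 * 62.2
sigma = 2.52 * 62.2
sigma = 156.74 MPa

156.74


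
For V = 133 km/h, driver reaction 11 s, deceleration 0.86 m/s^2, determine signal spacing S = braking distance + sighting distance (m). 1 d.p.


V = 133 / 3.6 = 36.9444 m/s
Braking distance = 36.9444^2 / (2*0.86) = 793.5418 m
Sighting distance = 36.9444 * 11 = 406.3889 m
S = 793.5418 + 406.3889 = 1199.9 m

1199.9


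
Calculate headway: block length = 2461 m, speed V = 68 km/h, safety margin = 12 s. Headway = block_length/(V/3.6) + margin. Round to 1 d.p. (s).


V = 68 / 3.6 = 18.8889 m/s
Block traversal time = 2461 / 18.8889 = 130.2882 s
Headway = 130.2882 + 12
Headway = 142.3 s

142.3


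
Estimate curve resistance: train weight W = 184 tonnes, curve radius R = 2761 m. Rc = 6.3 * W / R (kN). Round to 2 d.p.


Rc = 6.3 * W / R
Rc = 6.3 * 184 / 2761
Rc = 1159.2 / 2761
Rc = 0.42 kN

0.42


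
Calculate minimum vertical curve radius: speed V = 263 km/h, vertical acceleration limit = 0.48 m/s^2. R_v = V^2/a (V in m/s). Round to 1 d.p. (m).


Convert speed: V = 263 / 3.6 = 73.0556 m/s
V^2 = 5337.1142 m^2/s^2
R_v = 5337.1142 / 0.48
R_v = 11119.0 m

11119.0


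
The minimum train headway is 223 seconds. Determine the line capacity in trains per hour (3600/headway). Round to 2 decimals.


Capacity = 3600 / headway
Capacity = 3600 / 223
Capacity = 16.14 trains/hour

16.14


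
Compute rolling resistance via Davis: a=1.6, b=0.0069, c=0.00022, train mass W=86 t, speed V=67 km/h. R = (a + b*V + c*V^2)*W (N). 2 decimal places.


b*V = 0.0069 * 67 = 0.4623
c*V^2 = 0.00022 * 4489 = 0.98758
R_per_t = 1.6 + 0.4623 + 0.98758 = 3.04988 N/t
R_total = 3.04988 * 86 = 262.29 N

262.29


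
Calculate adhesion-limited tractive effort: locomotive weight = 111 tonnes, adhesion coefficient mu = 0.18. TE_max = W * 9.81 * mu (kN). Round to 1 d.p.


TE_max = W * g * mu
TE_max = 111 * 9.81 * 0.18
TE_max = 1088.91 * 0.18
TE_max = 196.0 kN

196.0


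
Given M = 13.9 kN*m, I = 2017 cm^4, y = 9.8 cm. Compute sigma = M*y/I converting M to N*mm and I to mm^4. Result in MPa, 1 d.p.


Convert units:
M = 13.9 kN*m = 13900000 N*mm
y = 9.8 cm = 98 mm
I = 2017 cm^4 = 20170000 mm^4
sigma = 13900000 * 98 / 20170000
sigma = 67.5 MPa

67.5


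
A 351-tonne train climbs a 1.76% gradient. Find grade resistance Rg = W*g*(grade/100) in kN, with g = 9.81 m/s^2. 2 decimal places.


Rg = W * 9.81 * grade / 100
Rg = 351 * 9.81 * 1.76 / 100
Rg = 3443.31 * 0.0176
Rg = 60.60 kN

60.60


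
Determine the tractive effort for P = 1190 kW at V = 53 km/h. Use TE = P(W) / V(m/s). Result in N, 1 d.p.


Convert: P = 1190 kW = 1190000 W
V = 53 / 3.6 = 14.7222 m/s
TE = 1190000 / 14.7222
TE = 80830.2 N

80830.2


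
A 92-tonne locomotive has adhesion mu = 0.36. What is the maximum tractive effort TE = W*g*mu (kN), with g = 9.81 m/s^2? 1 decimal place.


TE_max = W * g * mu
TE_max = 92 * 9.81 * 0.36
TE_max = 902.52 * 0.36
TE_max = 324.9 kN

324.9


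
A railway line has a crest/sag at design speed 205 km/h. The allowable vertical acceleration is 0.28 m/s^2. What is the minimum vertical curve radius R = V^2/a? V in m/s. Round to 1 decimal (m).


Convert speed: V = 205 / 3.6 = 56.9444 m/s
V^2 = 3242.6698 m^2/s^2
R_v = 3242.6698 / 0.28
R_v = 11581.0 m

11581.0


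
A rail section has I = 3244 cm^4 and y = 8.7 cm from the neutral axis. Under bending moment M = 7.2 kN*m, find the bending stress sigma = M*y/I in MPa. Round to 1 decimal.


Convert units:
M = 7.2 kN*m = 7200000 N*mm
y = 8.7 cm = 87 mm
I = 3244 cm^4 = 32440000 mm^4
sigma = 7200000 * 87 / 32440000
sigma = 19.3 MPa

19.3


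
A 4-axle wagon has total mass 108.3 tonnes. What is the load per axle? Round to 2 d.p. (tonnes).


Load per axle = total weight / number of axles
Load = 108.3 / 4
Load = 27.08 tonnes

27.08


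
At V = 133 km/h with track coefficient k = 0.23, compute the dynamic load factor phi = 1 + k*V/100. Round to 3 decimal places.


phi = 1 + k * V / 100
phi = 1 + 0.23 * 133 / 100
phi = 1 + 0.3059
phi = 1.306

1.306


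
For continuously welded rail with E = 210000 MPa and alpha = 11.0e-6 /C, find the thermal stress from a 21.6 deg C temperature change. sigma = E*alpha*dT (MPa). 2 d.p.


sigma = E * alpha * dT
sigma = 210000 * 11.0e-6 * 21.6
sigma = 2.31 * 21.6
sigma = 49.90 MPa

49.90


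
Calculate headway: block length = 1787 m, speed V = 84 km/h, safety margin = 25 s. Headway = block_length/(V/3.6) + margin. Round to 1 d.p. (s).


V = 84 / 3.6 = 23.3333 m/s
Block traversal time = 1787 / 23.3333 = 76.5857 s
Headway = 76.5857 + 25
Headway = 101.6 s

101.6


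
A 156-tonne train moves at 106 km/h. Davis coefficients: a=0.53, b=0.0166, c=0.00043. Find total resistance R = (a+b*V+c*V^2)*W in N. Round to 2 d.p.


b*V = 0.0166 * 106 = 1.7596
c*V^2 = 0.00043 * 11236 = 4.83148
R_per_t = 0.53 + 1.7596 + 4.83148 = 7.12108 N/t
R_total = 7.12108 * 156 = 1110.89 N

1110.89


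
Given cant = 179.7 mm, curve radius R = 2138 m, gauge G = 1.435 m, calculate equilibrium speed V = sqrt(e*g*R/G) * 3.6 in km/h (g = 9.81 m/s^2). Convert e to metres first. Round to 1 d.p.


Convert cant: e = 179.7 mm = 0.1797 m
V_ms = sqrt(0.1797 * 9.81 * 2138 / 1.435)
V_ms = sqrt(2626.472659) = 51.2491 m/s
V = 51.2491 * 3.6 = 184.5 km/h

184.5


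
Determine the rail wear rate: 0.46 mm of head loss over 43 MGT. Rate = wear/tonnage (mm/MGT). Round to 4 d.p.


Wear rate = total wear / cumulative tonnage
Rate = 0.46 / 43
Rate = 0.0107 mm/MGT

0.0107


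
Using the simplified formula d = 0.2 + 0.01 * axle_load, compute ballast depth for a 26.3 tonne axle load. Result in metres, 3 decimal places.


d = 0.2 + 0.01 * 26.3
d = 0.2 + 0.263
d = 0.463 m

0.463


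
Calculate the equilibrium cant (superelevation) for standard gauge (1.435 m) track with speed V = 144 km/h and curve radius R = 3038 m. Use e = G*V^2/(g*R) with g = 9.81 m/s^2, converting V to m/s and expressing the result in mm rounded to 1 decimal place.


Convert speed: V = 144 / 3.6 = 40.0 m/s
Apply formula: e = 1.435 * 40.0^2 / (9.81 * 3038)
e = 1.435 * 1600.0 / 29802.78
e = 0.07704 m = 77.0 mm

77.0


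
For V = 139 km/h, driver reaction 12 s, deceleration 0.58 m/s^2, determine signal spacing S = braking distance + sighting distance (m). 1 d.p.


V = 139 / 3.6 = 38.6111 m/s
Braking distance = 38.6111^2 / (2*0.58) = 1285.1878 m
Sighting distance = 38.6111 * 12 = 463.3333 m
S = 1285.1878 + 463.3333 = 1748.5 m

1748.5


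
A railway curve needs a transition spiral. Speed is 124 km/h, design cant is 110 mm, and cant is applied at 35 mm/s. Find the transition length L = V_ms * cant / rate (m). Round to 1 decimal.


Convert speed: V = 124 / 3.6 = 34.4444 m/s
L = 34.4444 * 110 / 35
L = 3788.8889 / 35
L = 108.3 m

108.3
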